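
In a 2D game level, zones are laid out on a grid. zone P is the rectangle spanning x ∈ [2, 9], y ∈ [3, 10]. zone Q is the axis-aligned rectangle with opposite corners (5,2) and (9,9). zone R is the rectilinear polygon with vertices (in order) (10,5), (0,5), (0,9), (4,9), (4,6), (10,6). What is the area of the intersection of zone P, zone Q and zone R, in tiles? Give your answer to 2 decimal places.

The intersection is the polygon with vertices (5,6), (9,6), (9,5), (5,5).
By the shoelace formula its area is 4.00.

4.00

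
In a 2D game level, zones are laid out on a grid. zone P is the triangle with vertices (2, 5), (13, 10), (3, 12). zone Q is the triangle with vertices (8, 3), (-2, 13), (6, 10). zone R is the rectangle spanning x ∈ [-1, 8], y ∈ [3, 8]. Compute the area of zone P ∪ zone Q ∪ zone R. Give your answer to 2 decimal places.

78.69

By inclusion–exclusion:
Individual areas: |zone P| = 36, |zone Q| = 25, |zone R| = 45.
|zone P∩zone Q| = 13.2793.
|zone P∩zone R| = 9.1753.
|zone Q∩zone R| = 8.9286.
|zone P∩zone Q∩zone R| = 4.0722.
|zone P ∪ zone Q ∪ zone R| = 106 − 31.3832 + 4.0722 = 78.69.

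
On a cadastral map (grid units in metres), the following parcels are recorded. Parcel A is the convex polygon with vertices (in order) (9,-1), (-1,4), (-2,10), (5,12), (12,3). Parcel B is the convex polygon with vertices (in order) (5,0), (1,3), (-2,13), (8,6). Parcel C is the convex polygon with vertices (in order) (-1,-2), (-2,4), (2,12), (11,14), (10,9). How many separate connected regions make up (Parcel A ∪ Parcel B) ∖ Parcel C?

2

(Parcel A ∪ Parcel B) ∖ Parcel C splits into 2 disjoint pieces (area 40.2714, area 11.5718).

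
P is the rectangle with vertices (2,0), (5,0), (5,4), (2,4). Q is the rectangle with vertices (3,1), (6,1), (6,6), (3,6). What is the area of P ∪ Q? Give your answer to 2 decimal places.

21.00

By inclusion–exclusion:
Individual areas: |P| = 12, |Q| = 15.
|P∩Q|: x∈[3,5], y∈[1,4] → 2·3 = 6.
|P ∪ Q| = 27 − 6 = 21.00.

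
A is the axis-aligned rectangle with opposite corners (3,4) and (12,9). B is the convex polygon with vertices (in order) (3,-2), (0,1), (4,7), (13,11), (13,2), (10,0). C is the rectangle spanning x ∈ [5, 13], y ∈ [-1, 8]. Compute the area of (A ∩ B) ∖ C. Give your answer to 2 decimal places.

|A ∩ B| = 37.75.
|(A ∩ B) ∩ C| = 27.6528.
|(A ∩ B) ∖ C| = 37.75 − 27.6528 = 10.10.

10.10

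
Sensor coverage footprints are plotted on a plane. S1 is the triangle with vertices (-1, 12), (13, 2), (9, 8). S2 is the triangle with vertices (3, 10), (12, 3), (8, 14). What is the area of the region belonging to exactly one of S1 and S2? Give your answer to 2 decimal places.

|S1| = 22, |S2| = 35.5, |S1∩S2| = 13.7833.
|S1 △ S2| = |S1| + |S2| − 2·|S1∩S2| = 22 + 35.5 − 27.5667 = 29.93.

29.93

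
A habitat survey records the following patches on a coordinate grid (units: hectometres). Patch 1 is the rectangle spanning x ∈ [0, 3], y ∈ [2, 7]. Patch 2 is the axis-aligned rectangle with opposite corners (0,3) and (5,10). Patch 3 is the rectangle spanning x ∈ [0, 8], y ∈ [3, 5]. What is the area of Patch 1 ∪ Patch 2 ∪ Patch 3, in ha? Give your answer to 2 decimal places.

By inclusion–exclusion:
Individual areas: |Patch 1| = 15, |Patch 2| = 35, |Patch 3| = 16.
|Patch 1∩Patch 2|: x∈[0,3], y∈[3,7] → 3·4 = 12.
|Patch 1∩Patch 3|: x∈[0,3], y∈[3,5] → 3·2 = 6.
|Patch 2∩Patch 3|: x∈[0,5], y∈[3,5] → 5·2 = 10.
|Patch 1∩Patch 2∩Patch 3| = 6.
|Patch 1 ∪ Patch 2 ∪ Patch 3| = 66 − 28 + 6 = 44.00.

44.00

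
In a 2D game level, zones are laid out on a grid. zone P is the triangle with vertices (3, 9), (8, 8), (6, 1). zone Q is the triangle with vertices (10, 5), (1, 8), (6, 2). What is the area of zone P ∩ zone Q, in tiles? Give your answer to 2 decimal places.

The intersection is the polygon with vertices (6.364,2.273), (6,2), (5.318,2.818), (3.714,7.095), (7.391,5.87).
By the shoelace formula its area is 9.28.

9.28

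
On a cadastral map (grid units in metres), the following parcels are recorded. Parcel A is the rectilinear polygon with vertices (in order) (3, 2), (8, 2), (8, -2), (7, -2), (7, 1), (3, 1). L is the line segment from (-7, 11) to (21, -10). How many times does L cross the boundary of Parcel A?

4

The segment meets the boundary at (8,-0.25), (7,0.5), (6.333,1), (5,2).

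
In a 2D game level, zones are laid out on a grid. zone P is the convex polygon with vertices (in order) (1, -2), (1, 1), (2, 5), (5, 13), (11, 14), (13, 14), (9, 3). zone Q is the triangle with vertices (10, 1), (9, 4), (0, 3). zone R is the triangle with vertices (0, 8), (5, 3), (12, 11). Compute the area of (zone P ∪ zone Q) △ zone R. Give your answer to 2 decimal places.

|zone P ∪ zone Q| = 104.6195.
|(zone P ∪ zone Q) ∩ zone R| = 32.5949.
|(zone P ∪ zone Q) △ zone R| = 104.6195 + 37.5 − 65.1899 = 76.93.

76.93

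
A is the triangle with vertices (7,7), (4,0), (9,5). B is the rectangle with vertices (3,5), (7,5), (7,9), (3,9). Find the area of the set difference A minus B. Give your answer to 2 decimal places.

|A| = 10, |A∩B| = 0.8571.
|A ∖ B| = |A| − |A∩B| = 10 − 0.8571 = 9.14.

9.14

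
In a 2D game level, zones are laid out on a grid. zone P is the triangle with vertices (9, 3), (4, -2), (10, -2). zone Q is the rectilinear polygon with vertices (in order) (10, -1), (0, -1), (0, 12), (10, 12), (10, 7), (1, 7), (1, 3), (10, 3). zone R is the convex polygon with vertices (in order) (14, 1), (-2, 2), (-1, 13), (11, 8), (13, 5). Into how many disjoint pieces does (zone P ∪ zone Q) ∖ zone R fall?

2

(zone P ∪ zone Q) ∖ zone R splits into 2 disjoint pieces (area 31.025, area 15.4083).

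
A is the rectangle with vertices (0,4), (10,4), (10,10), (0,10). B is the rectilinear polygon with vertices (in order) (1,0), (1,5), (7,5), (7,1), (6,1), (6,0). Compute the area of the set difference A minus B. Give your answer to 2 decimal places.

|A| = 60, |A∩B| = 6.
|A ∖ B| = |A| − |A∩B| = 60 − 6 = 54.00.

54.00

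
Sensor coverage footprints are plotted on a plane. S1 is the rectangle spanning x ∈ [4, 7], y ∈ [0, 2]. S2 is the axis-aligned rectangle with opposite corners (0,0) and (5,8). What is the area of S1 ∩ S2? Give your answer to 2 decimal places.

2.00

|S1∩S2|: x∈[4,5], y∈[0,2] → 1·2 = 2.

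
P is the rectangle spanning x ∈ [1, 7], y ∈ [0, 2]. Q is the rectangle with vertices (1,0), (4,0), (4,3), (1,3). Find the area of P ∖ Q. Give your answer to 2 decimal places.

6.00

|P∩Q|: x∈[1,4], y∈[0,2] → 3·2 = 6.
|P| = 12.
|P ∖ Q| = |P| − |P∩Q| = 12 − 6 = 6.00.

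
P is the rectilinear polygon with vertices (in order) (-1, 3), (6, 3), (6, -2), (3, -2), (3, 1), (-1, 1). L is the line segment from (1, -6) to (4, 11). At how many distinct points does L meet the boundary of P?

2

The segment meets the boundary at (2.588,3), (2.235,1).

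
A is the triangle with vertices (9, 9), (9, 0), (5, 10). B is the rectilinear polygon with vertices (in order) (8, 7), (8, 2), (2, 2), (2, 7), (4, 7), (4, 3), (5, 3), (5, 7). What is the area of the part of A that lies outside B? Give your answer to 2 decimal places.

13.95

|A| = 18, |A∩B| = 4.05.
|A ∖ B| = |A| − |A∩B| = 18 − 4.05 = 13.95.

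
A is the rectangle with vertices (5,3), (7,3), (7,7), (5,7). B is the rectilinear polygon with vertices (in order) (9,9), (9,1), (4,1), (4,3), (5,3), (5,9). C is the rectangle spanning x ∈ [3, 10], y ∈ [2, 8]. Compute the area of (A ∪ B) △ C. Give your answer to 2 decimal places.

|A ∪ B| = 34.
|(A ∪ B) ∩ C| = 25.
|(A ∪ B) △ C| = 34 + 42 − 50 = 26.00.

26.00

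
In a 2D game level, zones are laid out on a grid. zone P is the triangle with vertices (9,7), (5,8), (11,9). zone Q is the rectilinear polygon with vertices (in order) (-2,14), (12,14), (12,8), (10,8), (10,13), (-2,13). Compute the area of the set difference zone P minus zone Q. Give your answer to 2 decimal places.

4.58

|zone P| = 5, |zone P∩zone Q| = 0.4167.
|zone P ∖ zone Q| = |zone P| − |zone P∩zone Q| = 5 − 0.4167 = 4.58.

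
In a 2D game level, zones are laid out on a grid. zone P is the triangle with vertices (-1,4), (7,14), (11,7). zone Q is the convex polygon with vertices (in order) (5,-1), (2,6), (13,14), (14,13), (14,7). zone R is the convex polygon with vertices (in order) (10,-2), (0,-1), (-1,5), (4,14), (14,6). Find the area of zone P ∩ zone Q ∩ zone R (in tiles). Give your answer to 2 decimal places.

23.62

The intersection is the polygon with vertices (2.484,4.871), (2,6), (8.286,10.571), (9.526,9.579), (11,7).
By the shoelace formula its area is 23.62.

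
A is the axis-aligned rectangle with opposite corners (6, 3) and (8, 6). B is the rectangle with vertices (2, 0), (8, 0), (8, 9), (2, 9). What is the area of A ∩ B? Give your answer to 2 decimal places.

6.00

|A∩B|: x∈[6,8], y∈[3,6] → 2·3 = 6.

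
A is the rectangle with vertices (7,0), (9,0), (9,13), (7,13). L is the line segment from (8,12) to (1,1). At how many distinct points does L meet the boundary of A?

1

The segment meets the boundary at (7,10.429).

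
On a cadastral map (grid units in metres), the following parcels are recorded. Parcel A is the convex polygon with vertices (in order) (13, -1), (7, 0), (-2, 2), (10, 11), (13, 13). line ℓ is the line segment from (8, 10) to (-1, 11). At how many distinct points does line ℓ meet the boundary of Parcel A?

0

The segment lies entirely outside Parcel A and never meets its boundary.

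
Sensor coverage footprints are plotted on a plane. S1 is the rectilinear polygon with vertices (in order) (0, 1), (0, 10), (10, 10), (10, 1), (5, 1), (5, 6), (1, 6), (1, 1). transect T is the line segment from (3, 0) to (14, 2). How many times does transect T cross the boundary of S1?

The segment meets the boundary at (10,1.273), (8.5,1).

2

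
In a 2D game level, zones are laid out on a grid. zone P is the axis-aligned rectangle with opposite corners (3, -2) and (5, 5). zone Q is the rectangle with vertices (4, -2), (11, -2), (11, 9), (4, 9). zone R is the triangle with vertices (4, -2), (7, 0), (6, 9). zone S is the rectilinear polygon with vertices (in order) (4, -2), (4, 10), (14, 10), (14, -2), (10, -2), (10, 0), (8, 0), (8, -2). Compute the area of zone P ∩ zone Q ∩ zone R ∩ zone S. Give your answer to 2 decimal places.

2.42

The intersection is the polygon with vertices (4,-2), (5,3.5), (5,-1.333).
By the shoelace formula its area is 2.42.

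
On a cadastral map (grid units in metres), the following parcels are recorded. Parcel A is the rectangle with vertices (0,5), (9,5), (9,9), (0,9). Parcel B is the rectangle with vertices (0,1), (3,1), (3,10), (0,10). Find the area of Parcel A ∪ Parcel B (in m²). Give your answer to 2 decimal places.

By inclusion–exclusion:
Individual areas: |Parcel A| = 36, |Parcel B| = 27.
|Parcel A∩Parcel B|: x∈[0,3], y∈[5,9] → 3·4 = 12.
|Parcel A ∪ Parcel B| = 63 − 12 = 51.00.

51.00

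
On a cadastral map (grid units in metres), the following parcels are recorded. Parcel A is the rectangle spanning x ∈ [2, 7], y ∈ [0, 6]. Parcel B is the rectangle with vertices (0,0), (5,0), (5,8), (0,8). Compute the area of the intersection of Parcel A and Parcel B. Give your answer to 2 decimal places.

18.00

|Parcel A∩Parcel B|: x∈[2,5], y∈[0,6] → 3·6 = 18.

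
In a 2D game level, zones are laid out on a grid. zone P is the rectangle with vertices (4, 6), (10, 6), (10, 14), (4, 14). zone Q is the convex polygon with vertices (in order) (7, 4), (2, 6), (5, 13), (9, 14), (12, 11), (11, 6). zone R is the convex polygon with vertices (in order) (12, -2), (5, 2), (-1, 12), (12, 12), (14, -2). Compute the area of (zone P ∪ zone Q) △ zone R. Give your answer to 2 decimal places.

|zone P ∪ zone Q| = 71.1667.
|(zone P ∪ zone Q) ∩ zone R| = 58.3969.
|(zone P ∪ zone Q) △ zone R| = 71.1667 + 128 − 116.7939 = 82.37.

82.37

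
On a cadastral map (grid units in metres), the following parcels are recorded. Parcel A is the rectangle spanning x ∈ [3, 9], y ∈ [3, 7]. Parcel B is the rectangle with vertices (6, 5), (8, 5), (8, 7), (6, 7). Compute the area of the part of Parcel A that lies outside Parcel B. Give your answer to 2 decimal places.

|Parcel A∩Parcel B|: x∈[6,8], y∈[5,7] → 2·2 = 4.
|Parcel A| = 24.
|Parcel A ∖ Parcel B| = |Parcel A| − |Parcel A∩Parcel B| = 24 − 4 = 20.00.

20.00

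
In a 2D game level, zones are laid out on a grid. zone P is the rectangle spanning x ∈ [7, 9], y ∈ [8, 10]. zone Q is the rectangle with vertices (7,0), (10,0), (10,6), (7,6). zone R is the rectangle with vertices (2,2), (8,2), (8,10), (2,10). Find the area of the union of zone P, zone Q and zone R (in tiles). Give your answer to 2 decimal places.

64.00

By inclusion–exclusion:
Individual areas: |zone P| = 4, |zone Q| = 18, |zone R| = 48.
|zone P∩zone Q| = 0 (no overlap).
|zone P∩zone R|: x∈[7,8], y∈[8,10] → 1·2 = 2.
|zone Q∩zone R|: x∈[7,8], y∈[2,6] → 1·4 = 4.
|zone P∩zone Q∩zone R| = 0.
|zone P ∪ zone Q ∪ zone R| = 70 − 6 + 0 = 64.00.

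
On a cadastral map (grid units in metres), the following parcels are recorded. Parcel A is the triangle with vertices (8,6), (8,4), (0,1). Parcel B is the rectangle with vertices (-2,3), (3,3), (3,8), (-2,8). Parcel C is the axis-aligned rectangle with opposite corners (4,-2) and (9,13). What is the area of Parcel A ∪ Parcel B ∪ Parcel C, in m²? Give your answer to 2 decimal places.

By inclusion–exclusion:
Individual areas: |Parcel A| = 8, |Parcel B| = 25, |Parcel C| = 75.
|Parcel A∩Parcel B| = 0.
|Parcel A∩Parcel C| = 6.
|Parcel B∩Parcel C| = 0 (no overlap).
|Parcel A∩Parcel B∩Parcel C| = 0.
|Parcel A ∪ Parcel B ∪ Parcel C| = 108 − 6 + 0 = 102.00.

102.00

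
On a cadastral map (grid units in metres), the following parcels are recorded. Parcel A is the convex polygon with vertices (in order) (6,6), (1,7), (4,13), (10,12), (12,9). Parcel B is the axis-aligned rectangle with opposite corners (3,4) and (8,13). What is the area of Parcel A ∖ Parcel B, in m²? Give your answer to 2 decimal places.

|Parcel A| = 48.5, |Parcel A∩Parcel B| = 30.7667.
|Parcel A ∖ Parcel B| = |Parcel A| − |Parcel A∩Parcel B| = 48.5 − 30.7667 = 17.73.

17.73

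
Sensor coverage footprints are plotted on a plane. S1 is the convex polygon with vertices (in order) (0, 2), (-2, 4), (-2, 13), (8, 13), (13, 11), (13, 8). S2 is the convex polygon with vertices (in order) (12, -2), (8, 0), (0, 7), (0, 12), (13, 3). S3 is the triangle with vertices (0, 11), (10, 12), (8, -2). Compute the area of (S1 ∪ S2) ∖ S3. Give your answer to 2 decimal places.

92.08

|S1 ∪ S2| = 158.0192.
|(S1 ∪ S2) ∩ S3| = 65.9392.
|(S1 ∪ S2) ∖ S3| = 158.0192 − 65.9392 = 92.08.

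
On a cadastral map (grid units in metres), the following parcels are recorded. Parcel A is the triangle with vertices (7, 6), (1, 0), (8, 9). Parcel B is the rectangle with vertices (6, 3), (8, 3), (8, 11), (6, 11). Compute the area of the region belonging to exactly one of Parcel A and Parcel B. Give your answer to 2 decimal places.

17.14

|Parcel A| = 6, |Parcel B| = 16, |Parcel A∩Parcel B| = 2.4286.
|Parcel A △ Parcel B| = |Parcel A| + |Parcel B| − 2·|Parcel A∩Parcel B| = 6 + 16 − 4.8571 = 17.14.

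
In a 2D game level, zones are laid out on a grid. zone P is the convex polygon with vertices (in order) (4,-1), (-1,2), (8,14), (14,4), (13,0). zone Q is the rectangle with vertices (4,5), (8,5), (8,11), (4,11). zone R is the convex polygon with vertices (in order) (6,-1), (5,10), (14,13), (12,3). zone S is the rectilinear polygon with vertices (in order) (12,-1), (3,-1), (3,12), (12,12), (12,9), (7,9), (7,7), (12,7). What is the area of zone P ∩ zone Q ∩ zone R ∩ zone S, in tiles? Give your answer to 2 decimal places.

The intersection is the polygon with vertices (5.455,5), (5,10), (8,11), (8,9), (7,9), (7,7), (8,7), (8,5).
By the shoelace formula its area is 13.36.

13.36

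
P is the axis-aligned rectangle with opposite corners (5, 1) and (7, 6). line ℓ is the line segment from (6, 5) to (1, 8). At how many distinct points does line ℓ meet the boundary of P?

The segment meets the boundary at (5,5.6).

1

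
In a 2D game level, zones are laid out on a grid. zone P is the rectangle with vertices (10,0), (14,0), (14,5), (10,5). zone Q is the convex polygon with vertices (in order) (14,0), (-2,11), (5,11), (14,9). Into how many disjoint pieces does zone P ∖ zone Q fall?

zone P ∖ zone Q is a single connected region.

1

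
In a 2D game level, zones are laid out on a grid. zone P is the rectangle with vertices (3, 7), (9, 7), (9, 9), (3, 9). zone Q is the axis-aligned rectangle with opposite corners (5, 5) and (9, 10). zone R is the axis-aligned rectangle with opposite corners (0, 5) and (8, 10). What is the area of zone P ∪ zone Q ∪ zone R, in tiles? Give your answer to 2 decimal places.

45.00

By inclusion–exclusion:
Individual areas: |zone P| = 12, |zone Q| = 20, |zone R| = 40.
|zone P∩zone Q|: x∈[5,9], y∈[7,9] → 4·2 = 8.
|zone P∩zone R|: x∈[3,8], y∈[7,9] → 5·2 = 10.
|zone Q∩zone R|: x∈[5,8], y∈[5,10] → 3·5 = 15.
|zone P∩zone Q∩zone R| = 6.
|zone P ∪ zone Q ∪ zone R| = 72 − 33 + 6 = 45.00.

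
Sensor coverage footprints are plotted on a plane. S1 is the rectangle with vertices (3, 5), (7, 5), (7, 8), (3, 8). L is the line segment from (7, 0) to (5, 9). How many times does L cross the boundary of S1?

The segment meets the boundary at (5.222,8), (5.889,5).

2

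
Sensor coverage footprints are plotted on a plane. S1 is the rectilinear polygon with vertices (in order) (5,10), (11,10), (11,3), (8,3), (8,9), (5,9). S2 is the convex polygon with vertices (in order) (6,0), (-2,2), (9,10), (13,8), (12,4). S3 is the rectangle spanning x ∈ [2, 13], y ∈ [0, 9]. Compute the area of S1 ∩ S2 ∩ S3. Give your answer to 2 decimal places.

17.92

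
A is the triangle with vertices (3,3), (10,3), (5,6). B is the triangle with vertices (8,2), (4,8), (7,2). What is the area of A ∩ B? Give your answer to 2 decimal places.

1.69

The intersection is the polygon with vertices (6.5,3), (5,6), (5.556,5.667), (7.333,3).
By the shoelace formula its area is 1.69.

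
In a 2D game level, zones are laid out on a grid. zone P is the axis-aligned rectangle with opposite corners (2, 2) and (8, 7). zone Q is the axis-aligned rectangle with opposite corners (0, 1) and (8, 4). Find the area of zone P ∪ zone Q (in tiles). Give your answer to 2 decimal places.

By inclusion–exclusion:
Individual areas: |zone P| = 30, |zone Q| = 24.
|zone P∩zone Q|: x∈[2,8], y∈[2,4] → 6·2 = 12.
|zone P ∪ zone Q| = 54 − 12 = 42.00.

42.00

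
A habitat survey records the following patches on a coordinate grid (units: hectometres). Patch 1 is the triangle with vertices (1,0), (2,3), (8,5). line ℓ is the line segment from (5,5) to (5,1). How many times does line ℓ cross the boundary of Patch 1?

The segment meets the boundary at (5,2.857), (5,4).

2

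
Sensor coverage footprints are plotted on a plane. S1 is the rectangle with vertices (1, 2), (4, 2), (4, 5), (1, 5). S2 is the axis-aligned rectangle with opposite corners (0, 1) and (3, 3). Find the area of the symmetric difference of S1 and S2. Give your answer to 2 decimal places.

|S1∩S2|: x∈[1,3], y∈[2,3] → 2·1 = 2.
|S1 △ S2| = |S1| + |S2| − 2·|S1∩S2| = 9 + 6 − 4 = 11.00.

11.00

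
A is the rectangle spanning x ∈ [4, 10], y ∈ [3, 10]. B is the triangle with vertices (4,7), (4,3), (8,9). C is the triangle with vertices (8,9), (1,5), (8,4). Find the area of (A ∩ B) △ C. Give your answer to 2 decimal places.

12.15

|A ∩ B| = 8.
|(A ∩ B) ∩ C| = 6.677.
|(A ∩ B) △ C| = 8 + 17.5 − 13.354 = 12.15.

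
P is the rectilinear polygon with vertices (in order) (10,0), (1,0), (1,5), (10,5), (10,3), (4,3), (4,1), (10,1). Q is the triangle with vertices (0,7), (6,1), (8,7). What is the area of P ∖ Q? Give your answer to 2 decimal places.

|P| = 33, |P∩Q| = 8.
|P ∖ Q| = |P| − |P∩Q| = 33 − 8 = 25.00.

25.00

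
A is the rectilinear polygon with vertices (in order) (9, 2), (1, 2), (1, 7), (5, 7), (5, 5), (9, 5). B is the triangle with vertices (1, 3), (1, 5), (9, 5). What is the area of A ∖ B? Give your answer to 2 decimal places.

24.00

|A| = 32, |A∩B| = 8.
|A ∖ B| = |A| − |A∩B| = 32 − 8 = 24.00.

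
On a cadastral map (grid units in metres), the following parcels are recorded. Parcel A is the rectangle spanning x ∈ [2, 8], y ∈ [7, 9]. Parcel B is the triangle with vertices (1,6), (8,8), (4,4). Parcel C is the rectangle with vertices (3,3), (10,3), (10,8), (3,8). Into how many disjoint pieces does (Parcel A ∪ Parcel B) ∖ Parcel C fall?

2

(Parcel A ∪ Parcel B) ∖ Parcel C splits into 2 disjoint pieces (area 1.9048, area 7).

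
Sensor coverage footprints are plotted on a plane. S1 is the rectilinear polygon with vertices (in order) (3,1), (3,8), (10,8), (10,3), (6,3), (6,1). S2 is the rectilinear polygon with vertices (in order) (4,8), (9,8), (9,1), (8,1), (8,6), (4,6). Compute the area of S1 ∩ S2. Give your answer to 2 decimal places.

13.00

The intersection is the polygon with vertices (9,8), (9,3), (8,3), (8,6), (4,6), (4,8).
By the shoelace formula its area is 13.00.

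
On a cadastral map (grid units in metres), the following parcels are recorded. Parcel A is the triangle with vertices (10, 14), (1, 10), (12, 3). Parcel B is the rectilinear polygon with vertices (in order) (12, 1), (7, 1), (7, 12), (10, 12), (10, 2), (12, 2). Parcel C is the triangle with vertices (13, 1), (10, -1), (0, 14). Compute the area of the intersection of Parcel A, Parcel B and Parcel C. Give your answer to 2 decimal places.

The intersection is the polygon with vertices (7,7), (9.25,4.75), (7,6.182).
By the shoelace formula its area is 0.92.

0.92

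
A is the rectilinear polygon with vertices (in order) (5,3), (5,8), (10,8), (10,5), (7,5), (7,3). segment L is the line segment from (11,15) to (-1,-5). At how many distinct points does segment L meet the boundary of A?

2

The segment meets the boundary at (5,5), (6.8,8).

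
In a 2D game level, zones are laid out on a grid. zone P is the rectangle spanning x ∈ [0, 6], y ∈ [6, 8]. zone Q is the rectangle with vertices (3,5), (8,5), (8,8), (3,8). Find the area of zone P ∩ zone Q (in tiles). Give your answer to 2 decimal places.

|zone P∩zone Q|: x∈[3,6], y∈[6,8] → 3·2 = 6.

6.00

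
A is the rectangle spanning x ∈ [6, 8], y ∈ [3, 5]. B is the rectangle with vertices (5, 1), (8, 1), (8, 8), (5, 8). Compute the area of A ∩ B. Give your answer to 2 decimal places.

4.00

|A∩B|: x∈[6,8], y∈[3,5] → 2·2 = 4.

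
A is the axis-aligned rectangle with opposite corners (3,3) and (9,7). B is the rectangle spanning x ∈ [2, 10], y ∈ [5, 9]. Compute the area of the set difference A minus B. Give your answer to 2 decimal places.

12.00

|A∩B|: x∈[3,9], y∈[5,7] → 6·2 = 12.
|A| = 24.
|A ∖ B| = |A| − |A∩B| = 24 − 12 = 12.00.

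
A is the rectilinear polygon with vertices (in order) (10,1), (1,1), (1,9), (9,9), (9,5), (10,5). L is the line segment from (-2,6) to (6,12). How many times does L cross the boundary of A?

The segment meets the boundary at (2,9), (1,8.25).

2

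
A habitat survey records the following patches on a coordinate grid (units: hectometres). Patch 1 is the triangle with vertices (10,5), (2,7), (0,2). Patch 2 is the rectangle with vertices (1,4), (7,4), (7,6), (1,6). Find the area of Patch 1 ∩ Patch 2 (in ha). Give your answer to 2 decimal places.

11.41

The intersection is the polygon with vertices (7,5.75), (7,4.1), (6.667,4), (1,4), (1,4.5), (1.6,6), (6,6).
By the shoelace formula its area is 11.41.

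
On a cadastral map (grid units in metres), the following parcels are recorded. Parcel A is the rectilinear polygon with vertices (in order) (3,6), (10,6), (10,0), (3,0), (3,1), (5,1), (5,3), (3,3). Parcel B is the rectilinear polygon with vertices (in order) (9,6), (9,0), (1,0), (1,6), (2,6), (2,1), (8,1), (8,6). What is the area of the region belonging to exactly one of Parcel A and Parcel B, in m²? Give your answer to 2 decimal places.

34.00

|Parcel A| = 38, |Parcel B| = 18, |Parcel A∩Parcel B| = 11.
|Parcel A △ Parcel B| = |Parcel A| + |Parcel B| − 2·|Parcel A∩Parcel B| = 38 + 18 − 22 = 34.00.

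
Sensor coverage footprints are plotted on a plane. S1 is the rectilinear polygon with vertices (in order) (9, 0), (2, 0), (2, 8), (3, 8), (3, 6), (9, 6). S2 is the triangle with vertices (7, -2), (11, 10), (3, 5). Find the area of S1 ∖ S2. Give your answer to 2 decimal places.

|S1| = 44, |S1∩S2| = 25.3905.
|S1 ∖ S2| = |S1| − |S1∩S2| = 44 − 25.3905 = 18.61.

18.61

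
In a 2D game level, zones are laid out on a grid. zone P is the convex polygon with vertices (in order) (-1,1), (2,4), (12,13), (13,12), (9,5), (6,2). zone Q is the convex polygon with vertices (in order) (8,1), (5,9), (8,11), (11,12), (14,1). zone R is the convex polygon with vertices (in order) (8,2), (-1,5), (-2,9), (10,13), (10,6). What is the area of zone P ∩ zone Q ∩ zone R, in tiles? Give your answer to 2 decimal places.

18.89

The intersection is the polygon with vertices (9,5), (7.182,3.182), (5.645,7.28), (10,11.2), (10,6.75).
By the shoelace formula its area is 18.89.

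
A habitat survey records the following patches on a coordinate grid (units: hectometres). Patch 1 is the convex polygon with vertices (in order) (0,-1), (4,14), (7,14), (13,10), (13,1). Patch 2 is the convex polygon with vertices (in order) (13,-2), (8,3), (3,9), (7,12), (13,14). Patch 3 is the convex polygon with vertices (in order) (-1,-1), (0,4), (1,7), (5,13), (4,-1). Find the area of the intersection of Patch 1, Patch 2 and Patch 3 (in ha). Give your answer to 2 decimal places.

2.79

The intersection is the polygon with vertices (3,9), (4.811,10.358), (4.579,7.105).
By the shoelace formula its area is 2.79.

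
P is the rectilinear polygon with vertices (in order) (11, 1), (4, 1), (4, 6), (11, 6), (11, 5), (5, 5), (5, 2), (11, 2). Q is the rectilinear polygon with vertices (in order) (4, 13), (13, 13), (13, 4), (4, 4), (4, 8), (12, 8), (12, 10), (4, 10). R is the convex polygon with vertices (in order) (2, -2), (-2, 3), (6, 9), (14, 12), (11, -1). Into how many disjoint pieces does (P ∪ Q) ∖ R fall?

(P ∪ Q) ∖ R splits into 3 disjoint pieces (area 0.1667, area 23.4792, area 1.5513).

3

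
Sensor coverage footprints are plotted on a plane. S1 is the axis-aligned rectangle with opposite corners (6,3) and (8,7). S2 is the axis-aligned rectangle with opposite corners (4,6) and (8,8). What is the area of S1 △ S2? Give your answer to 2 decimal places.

12.00

|S1∩S2|: x∈[6,8], y∈[6,7] → 2·1 = 2.
|S1 △ S2| = |S1| + |S2| − 2·|S1∩S2| = 8 + 8 − 4 = 12.00.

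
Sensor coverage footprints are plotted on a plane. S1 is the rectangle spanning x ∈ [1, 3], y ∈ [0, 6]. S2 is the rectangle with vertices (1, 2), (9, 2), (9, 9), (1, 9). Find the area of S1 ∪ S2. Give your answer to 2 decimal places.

60.00

By inclusion–exclusion:
Individual areas: |S1| = 12, |S2| = 56.
|S1∩S2|: x∈[1,3], y∈[2,6] → 2·4 = 8.
|S1 ∪ S2| = 68 − 8 = 60.00.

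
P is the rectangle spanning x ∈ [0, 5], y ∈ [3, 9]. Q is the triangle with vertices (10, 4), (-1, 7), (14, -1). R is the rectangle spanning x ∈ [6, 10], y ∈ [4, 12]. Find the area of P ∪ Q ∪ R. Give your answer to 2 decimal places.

By inclusion–exclusion:
Individual areas: |P| = 30, |Q| = 21.5, |R| = 32.
|P∩Q| = 4.5606.
|P∩R| = 0 (no overlap).
|Q∩R| = 2.1818.
|P∩Q∩R| = 0.
|P ∪ Q ∪ R| = 83.5 − 6.7424 + 0 = 76.76.

76.76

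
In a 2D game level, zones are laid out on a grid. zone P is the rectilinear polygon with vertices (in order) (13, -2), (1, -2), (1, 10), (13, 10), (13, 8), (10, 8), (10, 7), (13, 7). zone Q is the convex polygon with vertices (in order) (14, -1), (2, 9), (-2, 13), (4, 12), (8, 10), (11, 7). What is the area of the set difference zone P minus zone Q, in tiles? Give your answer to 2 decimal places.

|zone P| = 141, |zone P∩zone Q| = 45.5833.
|zone P ∖ zone Q| = |zone P| − |zone P∩zone Q| = 141 − 45.5833 = 95.42.

95.42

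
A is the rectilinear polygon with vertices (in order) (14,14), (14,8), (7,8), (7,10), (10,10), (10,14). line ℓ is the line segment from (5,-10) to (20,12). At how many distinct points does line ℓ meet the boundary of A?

The segment lies entirely outside A and never meets its boundary.

0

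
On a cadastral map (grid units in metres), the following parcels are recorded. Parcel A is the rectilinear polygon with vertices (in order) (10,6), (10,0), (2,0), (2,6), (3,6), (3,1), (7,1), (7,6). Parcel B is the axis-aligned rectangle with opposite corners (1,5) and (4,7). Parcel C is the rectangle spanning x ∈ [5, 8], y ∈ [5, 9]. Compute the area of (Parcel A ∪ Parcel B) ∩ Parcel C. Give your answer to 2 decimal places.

The region (Parcel A ∪ Parcel B) ∩ Parcel C is the polygon with vertices (7,6), (8,6), (8,5), (7,5).
By the shoelace formula its area is 1.00.

1.00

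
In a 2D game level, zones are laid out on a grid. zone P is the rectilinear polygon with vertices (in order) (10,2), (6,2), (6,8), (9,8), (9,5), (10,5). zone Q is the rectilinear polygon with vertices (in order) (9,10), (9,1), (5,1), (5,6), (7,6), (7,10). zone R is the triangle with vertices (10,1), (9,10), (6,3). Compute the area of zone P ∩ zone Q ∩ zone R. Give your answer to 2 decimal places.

11.64

The intersection is the polygon with vertices (9,8), (9,5), (9,2), (8,2), (6,3), (8.143,8).
By the shoelace formula its area is 11.64.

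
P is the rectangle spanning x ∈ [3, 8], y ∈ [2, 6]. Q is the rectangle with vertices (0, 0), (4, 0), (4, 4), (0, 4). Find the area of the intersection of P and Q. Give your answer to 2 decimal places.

|P∩Q|: x∈[3,4], y∈[2,4] → 1·2 = 2.

2.00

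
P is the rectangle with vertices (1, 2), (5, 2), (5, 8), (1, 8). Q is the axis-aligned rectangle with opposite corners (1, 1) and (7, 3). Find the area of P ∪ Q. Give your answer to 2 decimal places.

32.00

By inclusion–exclusion:
Individual areas: |P| = 24, |Q| = 12.
|P∩Q|: x∈[1,5], y∈[2,3] → 4·1 = 4.
|P ∪ Q| = 36 − 4 = 32.00.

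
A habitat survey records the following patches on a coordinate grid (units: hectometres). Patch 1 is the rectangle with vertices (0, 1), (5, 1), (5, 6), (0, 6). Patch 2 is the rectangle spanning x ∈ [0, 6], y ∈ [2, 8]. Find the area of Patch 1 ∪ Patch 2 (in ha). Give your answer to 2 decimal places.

41.00

By inclusion–exclusion:
Individual areas: |Patch 1| = 25, |Patch 2| = 36.
|Patch 1∩Patch 2|: x∈[0,5], y∈[2,6] → 5·4 = 20.
|Patch 1 ∪ Patch 2| = 61 − 20 = 41.00.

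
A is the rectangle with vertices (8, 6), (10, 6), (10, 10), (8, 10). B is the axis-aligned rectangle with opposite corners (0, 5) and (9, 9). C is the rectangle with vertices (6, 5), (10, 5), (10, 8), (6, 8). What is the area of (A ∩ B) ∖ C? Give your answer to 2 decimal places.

|A ∩ B| = 3.
|(A ∩ B) ∩ C| = 2.
|(A ∩ B) ∖ C| = 3 − 2 = 1.00.

1.00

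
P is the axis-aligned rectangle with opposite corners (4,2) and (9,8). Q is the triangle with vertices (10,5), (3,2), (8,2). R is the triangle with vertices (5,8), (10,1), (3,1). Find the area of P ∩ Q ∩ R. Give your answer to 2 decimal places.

The intersection is the polygon with vertices (8,2), (4,2), (4,2.429), (7.812,4.062), (8.621,2.931).
By the shoelace formula its area is 5.67.

5.67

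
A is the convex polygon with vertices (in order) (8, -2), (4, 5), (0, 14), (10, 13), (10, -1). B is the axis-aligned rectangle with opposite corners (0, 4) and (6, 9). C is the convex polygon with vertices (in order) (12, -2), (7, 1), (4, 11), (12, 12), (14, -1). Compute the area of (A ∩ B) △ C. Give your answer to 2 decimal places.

|A ∩ B| = 13.2698.
|(A ∩ B) ∩ C| = 3.2667.
|(A ∩ B) △ C| = 13.2698 + 90.5 − 6.5333 = 97.24.

97.24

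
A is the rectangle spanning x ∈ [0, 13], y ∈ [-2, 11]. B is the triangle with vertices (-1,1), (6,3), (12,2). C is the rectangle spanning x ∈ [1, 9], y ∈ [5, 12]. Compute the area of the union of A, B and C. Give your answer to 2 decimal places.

177.10

By inclusion–exclusion:
Individual areas: |A| = 169, |B| = 9.5, |C| = 56.
|A∩B| = 9.3956.
|A∩C|: x∈[1,9], y∈[5,11] → 8·6 = 48.
|B∩C| = 0.
|A∩B∩C| = 0.
|A ∪ B ∪ C| = 234.5 − 57.3956 + 0 = 177.10.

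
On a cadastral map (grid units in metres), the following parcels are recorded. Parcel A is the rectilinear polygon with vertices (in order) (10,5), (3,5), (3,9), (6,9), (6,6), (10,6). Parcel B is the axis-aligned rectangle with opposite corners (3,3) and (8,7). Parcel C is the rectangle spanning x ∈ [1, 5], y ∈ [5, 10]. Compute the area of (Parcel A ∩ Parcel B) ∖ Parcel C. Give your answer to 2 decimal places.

4.00

|Parcel A ∩ Parcel B| = 8.
|(Parcel A ∩ Parcel B) ∩ Parcel C| = 4.
|(Parcel A ∩ Parcel B) ∖ Parcel C| = 8 − 4 = 4.00.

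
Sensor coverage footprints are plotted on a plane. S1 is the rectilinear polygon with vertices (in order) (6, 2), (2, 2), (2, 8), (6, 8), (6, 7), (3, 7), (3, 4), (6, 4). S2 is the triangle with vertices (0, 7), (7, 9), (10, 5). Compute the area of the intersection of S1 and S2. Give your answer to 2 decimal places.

4.18

The intersection is the polygon with vertices (2,7.571), (3.5,8), (6,8), (6,7), (3,7), (3,6.4), (2,6.6).
By the shoelace formula its area is 4.18.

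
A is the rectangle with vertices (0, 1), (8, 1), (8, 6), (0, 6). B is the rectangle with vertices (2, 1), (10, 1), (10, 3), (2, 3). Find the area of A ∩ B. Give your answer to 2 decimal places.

12.00

|A∩B|: x∈[2,8], y∈[1,3] → 6·2 = 12.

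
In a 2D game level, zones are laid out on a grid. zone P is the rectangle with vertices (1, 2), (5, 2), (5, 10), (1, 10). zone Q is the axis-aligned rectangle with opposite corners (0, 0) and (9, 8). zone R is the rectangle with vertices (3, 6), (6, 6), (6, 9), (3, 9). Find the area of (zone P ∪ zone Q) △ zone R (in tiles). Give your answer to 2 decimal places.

73.00

|zone P ∪ zone Q| = 80.
|(zone P ∪ zone Q) ∩ zone R| = 8.
|(zone P ∪ zone Q) △ zone R| = 80 + 9 − 16 = 73.00.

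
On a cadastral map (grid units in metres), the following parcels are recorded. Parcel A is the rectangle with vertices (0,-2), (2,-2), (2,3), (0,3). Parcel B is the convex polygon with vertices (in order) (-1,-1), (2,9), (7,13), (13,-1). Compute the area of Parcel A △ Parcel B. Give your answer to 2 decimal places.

111.13

|Parcel A| = 10, |Parcel B| = 117, |Parcel A∩Parcel B| = 7.9333.
|Parcel A △ Parcel B| = |Parcel A| + |Parcel B| − 2·|Parcel A∩Parcel B| = 10 + 117 − 15.8667 = 111.13.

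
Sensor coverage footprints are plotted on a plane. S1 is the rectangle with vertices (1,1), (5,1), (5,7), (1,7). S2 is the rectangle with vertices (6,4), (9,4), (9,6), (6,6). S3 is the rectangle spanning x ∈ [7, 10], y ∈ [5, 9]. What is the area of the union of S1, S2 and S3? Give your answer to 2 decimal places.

40.00

By inclusion–exclusion:
Individual areas: |S1| = 24, |S2| = 6, |S3| = 12.
|S1∩S2| = 0 (no overlap).
|S1∩S3| = 0 (no overlap).
|S2∩S3|: x∈[7,9], y∈[5,6] → 2·1 = 2.
|S1∩S2∩S3| = 0.
|S1 ∪ S2 ∪ S3| = 42 − 2 + 0 = 40.00.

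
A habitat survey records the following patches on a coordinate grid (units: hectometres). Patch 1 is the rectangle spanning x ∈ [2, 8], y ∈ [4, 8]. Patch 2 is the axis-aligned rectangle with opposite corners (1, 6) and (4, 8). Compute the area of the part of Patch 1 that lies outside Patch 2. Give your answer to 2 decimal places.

20.00

|Patch 1∩Patch 2|: x∈[2,4], y∈[6,8] → 2·2 = 4.
|Patch 1| = 24.
|Patch 1 ∖ Patch 2| = |Patch 1| − |Patch 1∩Patch 2| = 24 − 4 = 20.00.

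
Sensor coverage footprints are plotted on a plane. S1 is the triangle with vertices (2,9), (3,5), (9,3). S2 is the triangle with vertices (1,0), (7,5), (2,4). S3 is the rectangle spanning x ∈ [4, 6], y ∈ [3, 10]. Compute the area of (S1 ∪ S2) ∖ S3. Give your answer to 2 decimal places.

13.62

|S1 ∪ S2| = 19.6097.
|(S1 ∪ S2) ∩ S3| = 5.9857.
|(S1 ∪ S2) ∖ S3| = 19.6097 − 5.9857 = 13.62.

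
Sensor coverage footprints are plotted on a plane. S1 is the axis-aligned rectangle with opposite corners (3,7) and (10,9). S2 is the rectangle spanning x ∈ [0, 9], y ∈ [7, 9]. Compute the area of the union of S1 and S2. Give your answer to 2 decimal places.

By inclusion–exclusion:
Individual areas: |S1| = 14, |S2| = 18.
|S1∩S2|: x∈[3,9], y∈[7,9] → 6·2 = 12.
|S1 ∪ S2| = 32 − 12 = 20.00.

20.00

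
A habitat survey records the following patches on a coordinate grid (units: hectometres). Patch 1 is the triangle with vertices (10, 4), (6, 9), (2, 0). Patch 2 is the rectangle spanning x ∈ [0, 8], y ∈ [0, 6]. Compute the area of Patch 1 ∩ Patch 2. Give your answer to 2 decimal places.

19.00

The intersection is the polygon with vertices (4.667,6), (8,6), (8,3), (2,0).
By the shoelace formula its area is 19.00.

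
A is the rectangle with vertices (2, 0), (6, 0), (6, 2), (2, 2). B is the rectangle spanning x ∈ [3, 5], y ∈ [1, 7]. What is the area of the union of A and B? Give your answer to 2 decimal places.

By inclusion–exclusion:
Individual areas: |A| = 8, |B| = 12.
|A∩B|: x∈[3,5], y∈[1,2] → 2·1 = 2.
|A ∪ B| = 20 − 2 = 18.00.

18.00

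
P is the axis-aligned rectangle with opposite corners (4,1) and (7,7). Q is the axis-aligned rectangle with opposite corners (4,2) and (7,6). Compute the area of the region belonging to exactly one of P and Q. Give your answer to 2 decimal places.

|P∩Q|: x∈[4,7], y∈[2,6] → 3·4 = 12.
|P △ Q| = |P| + |Q| − 2·|P∩Q| = 18 + 12 − 24 = 6.00.

6.00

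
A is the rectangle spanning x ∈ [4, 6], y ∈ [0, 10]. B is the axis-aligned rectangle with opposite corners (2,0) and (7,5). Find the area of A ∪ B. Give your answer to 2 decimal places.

By inclusion–exclusion:
Individual areas: |A| = 20, |B| = 25.
|A∩B|: x∈[4,6], y∈[0,5] → 2·5 = 10.
|A ∪ B| = 45 − 10 = 35.00.

35.00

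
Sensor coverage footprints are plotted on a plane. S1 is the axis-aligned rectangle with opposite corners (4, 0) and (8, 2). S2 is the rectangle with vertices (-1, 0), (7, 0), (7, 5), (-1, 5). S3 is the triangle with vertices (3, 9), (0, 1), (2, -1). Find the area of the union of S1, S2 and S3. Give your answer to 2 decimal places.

By inclusion–exclusion:
Individual areas: |S1| = 8, |S2| = 40, |S3| = 11.
|S1∩S2|: x∈[4,7], y∈[0,2] → 3·2 = 6.
|S1∩S3| = 0.
|S2∩S3| = 8.25.
|S1∩S2∩S3| = 0.
|S1 ∪ S2 ∪ S3| = 59 − 14.25 + 0 = 44.75.

44.75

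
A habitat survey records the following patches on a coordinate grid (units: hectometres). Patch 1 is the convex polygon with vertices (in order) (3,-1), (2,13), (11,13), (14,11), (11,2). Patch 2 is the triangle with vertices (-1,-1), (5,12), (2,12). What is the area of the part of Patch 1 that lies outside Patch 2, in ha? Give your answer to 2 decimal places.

|Patch 1| = 123.5, |Patch 1∩Patch 2| = 8.046.
|Patch 1 ∖ Patch 2| = |Patch 1| − |Patch 1∩Patch 2| = 123.5 − 8.046 = 115.45.

115.45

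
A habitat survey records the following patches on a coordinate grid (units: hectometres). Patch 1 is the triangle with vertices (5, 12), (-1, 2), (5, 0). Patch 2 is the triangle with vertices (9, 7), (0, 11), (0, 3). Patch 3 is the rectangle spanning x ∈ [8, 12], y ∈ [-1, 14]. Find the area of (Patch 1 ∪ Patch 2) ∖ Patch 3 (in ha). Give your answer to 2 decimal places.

|Patch 1 ∪ Patch 2| = 55.848.
|(Patch 1 ∪ Patch 2) ∩ Patch 3| = 0.4444.
|(Patch 1 ∪ Patch 2) ∖ Patch 3| = 55.848 − 0.4444 = 55.40.

55.40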